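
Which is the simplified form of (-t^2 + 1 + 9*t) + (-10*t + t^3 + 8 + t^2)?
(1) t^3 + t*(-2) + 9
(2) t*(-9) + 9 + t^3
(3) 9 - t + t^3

Adding the polynomials and combining like terms:
(-t^2 + 1 + 9*t) + (-10*t + t^3 + 8 + t^2)
= 9 - t + t^3
3) 9 - t + t^3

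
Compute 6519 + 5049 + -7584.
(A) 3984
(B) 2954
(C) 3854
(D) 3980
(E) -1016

First: 6519 + 5049 = 11568
Then: 11568 + -7584 = 3984
A) 3984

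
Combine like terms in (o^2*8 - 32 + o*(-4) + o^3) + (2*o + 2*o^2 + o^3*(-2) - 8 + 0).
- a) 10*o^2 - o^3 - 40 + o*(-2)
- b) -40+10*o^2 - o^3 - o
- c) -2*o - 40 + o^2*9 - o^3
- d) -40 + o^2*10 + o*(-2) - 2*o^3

Adding the polynomials and combining like terms:
(o^2*8 - 32 + o*(-4) + o^3) + (2*o + 2*o^2 + o^3*(-2) - 8 + 0)
= 10*o^2 - o^3 - 40 + o*(-2)
a) 10*o^2 - o^3 - 40 + o*(-2)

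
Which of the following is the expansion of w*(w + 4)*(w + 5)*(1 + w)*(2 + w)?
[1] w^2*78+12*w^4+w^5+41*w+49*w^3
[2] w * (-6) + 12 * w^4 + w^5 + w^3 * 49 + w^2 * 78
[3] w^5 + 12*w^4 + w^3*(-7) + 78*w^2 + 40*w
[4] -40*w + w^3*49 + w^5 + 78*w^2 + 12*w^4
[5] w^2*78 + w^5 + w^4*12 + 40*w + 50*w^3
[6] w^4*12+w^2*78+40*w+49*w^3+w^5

Expanding w*(w + 4)*(w + 5)*(1 + w)*(2 + w):
= w^4*12+w^2*78+40*w+49*w^3+w^5
6) w^4*12+w^2*78+40*w+49*w^3+w^5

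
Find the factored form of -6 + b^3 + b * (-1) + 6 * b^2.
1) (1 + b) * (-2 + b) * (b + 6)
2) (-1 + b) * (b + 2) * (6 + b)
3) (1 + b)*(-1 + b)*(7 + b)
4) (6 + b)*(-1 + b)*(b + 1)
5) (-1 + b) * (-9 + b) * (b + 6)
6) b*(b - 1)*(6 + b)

We need to factor -6 + b^3 + b * (-1) + 6 * b^2.
The factored form is (6 + b)*(-1 + b)*(b + 1).
4) (6 + b)*(-1 + b)*(b + 1)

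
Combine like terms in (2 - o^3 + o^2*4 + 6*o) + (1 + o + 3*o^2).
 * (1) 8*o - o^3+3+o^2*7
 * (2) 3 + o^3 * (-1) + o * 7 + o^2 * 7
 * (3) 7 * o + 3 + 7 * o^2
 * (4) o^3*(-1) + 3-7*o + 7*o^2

Adding the polynomials and combining like terms:
(2 - o^3 + o^2*4 + 6*o) + (1 + o + 3*o^2)
= 3 + o^3 * (-1) + o * 7 + o^2 * 7
2) 3 + o^3 * (-1) + o * 7 + o^2 * 7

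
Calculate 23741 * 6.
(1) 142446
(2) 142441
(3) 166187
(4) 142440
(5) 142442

23741 * 6 = 142446
1) 142446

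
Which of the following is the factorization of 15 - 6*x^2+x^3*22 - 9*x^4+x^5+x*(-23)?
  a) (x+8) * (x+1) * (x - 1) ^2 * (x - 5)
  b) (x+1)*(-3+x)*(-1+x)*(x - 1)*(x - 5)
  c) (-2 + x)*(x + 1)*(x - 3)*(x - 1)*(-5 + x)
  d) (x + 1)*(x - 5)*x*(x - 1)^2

We need to factor 15 - 6*x^2+x^3*22 - 9*x^4+x^5+x*(-23).
The factored form is (x+1)*(-3+x)*(-1+x)*(x - 1)*(x - 5).
b) (x+1)*(-3+x)*(-1+x)*(x - 1)*(x - 5)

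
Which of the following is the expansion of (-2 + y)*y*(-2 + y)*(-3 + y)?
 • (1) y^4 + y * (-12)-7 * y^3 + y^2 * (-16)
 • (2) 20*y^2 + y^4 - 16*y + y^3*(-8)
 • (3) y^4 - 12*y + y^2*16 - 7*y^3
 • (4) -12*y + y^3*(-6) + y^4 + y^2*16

Expanding (-2 + y)*y*(-2 + y)*(-3 + y):
= y^4 - 12*y + y^2*16 - 7*y^3
3) y^4 - 12*y + y^2*16 - 7*y^3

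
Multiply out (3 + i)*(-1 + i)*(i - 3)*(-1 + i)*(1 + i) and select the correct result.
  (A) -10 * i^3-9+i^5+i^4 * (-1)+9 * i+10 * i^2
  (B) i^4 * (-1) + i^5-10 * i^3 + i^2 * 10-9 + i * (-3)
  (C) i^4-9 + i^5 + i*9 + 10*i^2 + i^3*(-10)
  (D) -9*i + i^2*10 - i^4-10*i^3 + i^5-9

Expanding (3 + i)*(-1 + i)*(i - 3)*(-1 + i)*(1 + i):
= -10 * i^3-9+i^5+i^4 * (-1)+9 * i+10 * i^2
A) -10 * i^3-9+i^5+i^4 * (-1)+9 * i+10 * i^2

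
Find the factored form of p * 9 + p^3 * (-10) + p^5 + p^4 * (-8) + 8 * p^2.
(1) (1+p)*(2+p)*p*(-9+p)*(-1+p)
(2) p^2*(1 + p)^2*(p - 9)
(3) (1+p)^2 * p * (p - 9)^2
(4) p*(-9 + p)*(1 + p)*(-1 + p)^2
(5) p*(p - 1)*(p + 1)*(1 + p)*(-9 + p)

We need to factor p * 9 + p^3 * (-10) + p^5 + p^4 * (-8) + 8 * p^2.
The factored form is p*(p - 1)*(p + 1)*(1 + p)*(-9 + p).
5) p*(p - 1)*(p + 1)*(1 + p)*(-9 + p)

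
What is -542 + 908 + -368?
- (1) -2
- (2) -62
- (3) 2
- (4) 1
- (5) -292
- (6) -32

First: -542 + 908 = 366
Then: 366 + -368 = -2
1) -2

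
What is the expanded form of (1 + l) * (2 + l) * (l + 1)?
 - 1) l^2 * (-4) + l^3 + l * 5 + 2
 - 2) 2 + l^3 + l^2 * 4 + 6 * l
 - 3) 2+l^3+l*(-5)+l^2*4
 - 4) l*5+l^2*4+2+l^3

Expanding (1 + l) * (2 + l) * (l + 1):
= l*5+l^2*4+2+l^3
4) l*5+l^2*4+2+l^3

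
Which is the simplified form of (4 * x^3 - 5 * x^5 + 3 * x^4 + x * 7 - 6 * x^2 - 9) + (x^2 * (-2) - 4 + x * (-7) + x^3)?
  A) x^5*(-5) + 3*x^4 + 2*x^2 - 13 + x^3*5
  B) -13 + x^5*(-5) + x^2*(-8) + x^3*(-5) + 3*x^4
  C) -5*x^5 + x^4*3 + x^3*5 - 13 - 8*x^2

Adding the polynomials and combining like terms:
(4*x^3 - 5*x^5 + 3*x^4 + x*7 - 6*x^2 - 9) + (x^2*(-2) - 4 + x*(-7) + x^3)
= -5*x^5 + x^4*3 + x^3*5 - 13 - 8*x^2
C) -5*x^5 + x^4*3 + x^3*5 - 13 - 8*x^2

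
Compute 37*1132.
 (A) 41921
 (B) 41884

37 * 1132 = 41884
B) 41884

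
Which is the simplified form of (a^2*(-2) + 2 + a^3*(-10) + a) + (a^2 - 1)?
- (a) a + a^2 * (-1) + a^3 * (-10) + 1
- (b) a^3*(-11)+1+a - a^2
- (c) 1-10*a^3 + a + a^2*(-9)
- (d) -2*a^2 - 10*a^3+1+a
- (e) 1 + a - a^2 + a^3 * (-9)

Adding the polynomials and combining like terms:
(a^2*(-2) + 2 + a^3*(-10) + a) + (a^2 - 1)
= a + a^2 * (-1) + a^3 * (-10) + 1
a) a + a^2 * (-1) + a^3 * (-10) + 1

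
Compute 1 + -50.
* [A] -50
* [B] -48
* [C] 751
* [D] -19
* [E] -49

1 + -50 = -49
E) -49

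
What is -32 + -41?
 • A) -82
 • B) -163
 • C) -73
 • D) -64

-32 + -41 = -73
C) -73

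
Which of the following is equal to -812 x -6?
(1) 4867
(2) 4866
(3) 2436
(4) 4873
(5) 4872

-812 * -6 = 4872
5) 4872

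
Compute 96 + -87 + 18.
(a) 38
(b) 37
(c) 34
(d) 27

First: 96 + -87 = 9
Then: 9 + 18 = 27
d) 27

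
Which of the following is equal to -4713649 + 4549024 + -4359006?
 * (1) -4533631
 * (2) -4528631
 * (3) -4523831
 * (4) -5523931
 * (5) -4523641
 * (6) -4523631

First: -4713649 + 4549024 = -164625
Then: -164625 + -4359006 = -4523631
6) -4523631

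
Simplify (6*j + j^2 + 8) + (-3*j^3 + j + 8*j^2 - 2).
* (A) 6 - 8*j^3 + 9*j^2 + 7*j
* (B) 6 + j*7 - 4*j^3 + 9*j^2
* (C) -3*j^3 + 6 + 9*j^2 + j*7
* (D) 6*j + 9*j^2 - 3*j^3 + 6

Adding the polynomials and combining like terms:
(6*j + j^2 + 8) + (-3*j^3 + j + 8*j^2 - 2)
= -3*j^3 + 6 + 9*j^2 + j*7
C) -3*j^3 + 6 + 9*j^2 + j*7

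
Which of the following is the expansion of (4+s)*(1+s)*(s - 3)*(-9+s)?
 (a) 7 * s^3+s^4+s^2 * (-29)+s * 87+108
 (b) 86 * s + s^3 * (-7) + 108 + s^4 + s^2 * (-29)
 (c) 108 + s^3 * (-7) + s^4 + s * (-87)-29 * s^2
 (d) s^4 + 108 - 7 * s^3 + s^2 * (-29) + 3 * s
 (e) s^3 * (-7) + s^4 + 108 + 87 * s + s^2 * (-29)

Expanding (4+s)*(1+s)*(s - 3)*(-9+s):
= s^3 * (-7) + s^4 + 108 + 87 * s + s^2 * (-29)
e) s^3 * (-7) + s^4 + 108 + 87 * s + s^2 * (-29)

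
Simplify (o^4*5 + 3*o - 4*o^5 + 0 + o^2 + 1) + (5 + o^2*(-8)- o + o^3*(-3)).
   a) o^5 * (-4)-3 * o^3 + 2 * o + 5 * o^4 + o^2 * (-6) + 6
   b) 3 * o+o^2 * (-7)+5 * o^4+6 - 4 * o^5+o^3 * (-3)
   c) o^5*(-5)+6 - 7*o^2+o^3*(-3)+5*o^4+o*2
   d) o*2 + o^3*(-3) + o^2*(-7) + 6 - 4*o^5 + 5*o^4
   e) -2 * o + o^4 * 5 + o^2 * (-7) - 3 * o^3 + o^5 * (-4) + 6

Adding the polynomials and combining like terms:
(o^4*5 + 3*o - 4*o^5 + 0 + o^2 + 1) + (5 + o^2*(-8) - o + o^3*(-3))
= o*2 + o^3*(-3) + o^2*(-7) + 6 - 4*o^5 + 5*o^4
d) o*2 + o^3*(-3) + o^2*(-7) + 6 - 4*o^5 + 5*o^4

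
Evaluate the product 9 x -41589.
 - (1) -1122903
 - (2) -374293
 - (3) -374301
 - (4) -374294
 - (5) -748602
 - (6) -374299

9 * -41589 = -374301
3) -374301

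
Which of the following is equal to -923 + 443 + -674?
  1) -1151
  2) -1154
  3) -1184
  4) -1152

First: -923 + 443 = -480
Then: -480 + -674 = -1154
2) -1154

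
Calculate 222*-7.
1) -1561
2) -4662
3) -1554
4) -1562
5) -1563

222 * -7 = -1554
3) -1554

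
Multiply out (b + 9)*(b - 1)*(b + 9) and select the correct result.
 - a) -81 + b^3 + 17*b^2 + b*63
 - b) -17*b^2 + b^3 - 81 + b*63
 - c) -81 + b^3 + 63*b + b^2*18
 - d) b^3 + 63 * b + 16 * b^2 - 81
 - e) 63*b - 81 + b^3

Expanding (b + 9)*(b - 1)*(b + 9):
= -81 + b^3 + 17*b^2 + b*63
a) -81 + b^3 + 17*b^2 + b*63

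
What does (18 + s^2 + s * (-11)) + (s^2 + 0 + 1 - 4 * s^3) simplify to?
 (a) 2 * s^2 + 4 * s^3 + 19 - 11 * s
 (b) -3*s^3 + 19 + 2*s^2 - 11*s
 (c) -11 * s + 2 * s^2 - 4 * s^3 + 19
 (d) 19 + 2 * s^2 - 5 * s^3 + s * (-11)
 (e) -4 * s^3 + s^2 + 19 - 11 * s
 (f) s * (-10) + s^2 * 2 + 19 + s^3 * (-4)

Adding the polynomials and combining like terms:
(18 + s^2 + s*(-11)) + (s^2 + 0 + 1 - 4*s^3)
= -11 * s + 2 * s^2 - 4 * s^3 + 19
c) -11 * s + 2 * s^2 - 4 * s^3 + 19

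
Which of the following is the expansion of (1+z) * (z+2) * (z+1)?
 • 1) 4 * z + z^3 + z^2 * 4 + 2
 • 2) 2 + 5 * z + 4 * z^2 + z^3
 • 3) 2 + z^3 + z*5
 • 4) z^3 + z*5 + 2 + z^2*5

Expanding (1+z) * (z+2) * (z+1):
= 2 + 5 * z + 4 * z^2 + z^3
2) 2 + 5 * z + 4 * z^2 + z^3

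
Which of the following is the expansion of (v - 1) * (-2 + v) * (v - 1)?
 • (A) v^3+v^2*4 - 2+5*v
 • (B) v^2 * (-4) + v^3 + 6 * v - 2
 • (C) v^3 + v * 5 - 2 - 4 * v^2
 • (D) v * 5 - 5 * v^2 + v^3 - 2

Expanding (v - 1) * (-2 + v) * (v - 1):
= v^3 + v * 5 - 2 - 4 * v^2
C) v^3 + v * 5 - 2 - 4 * v^2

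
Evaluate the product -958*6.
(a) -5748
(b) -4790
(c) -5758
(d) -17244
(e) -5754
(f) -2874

-958 * 6 = -5748
a) -5748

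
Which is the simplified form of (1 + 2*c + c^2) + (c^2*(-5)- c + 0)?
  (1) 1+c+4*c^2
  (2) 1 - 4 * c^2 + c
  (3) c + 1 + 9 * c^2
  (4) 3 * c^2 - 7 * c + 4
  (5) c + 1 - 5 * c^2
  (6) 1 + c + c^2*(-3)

Adding the polynomials and combining like terms:
(1 + 2*c + c^2) + (c^2*(-5) - c + 0)
= 1 - 4 * c^2 + c
2) 1 - 4 * c^2 + c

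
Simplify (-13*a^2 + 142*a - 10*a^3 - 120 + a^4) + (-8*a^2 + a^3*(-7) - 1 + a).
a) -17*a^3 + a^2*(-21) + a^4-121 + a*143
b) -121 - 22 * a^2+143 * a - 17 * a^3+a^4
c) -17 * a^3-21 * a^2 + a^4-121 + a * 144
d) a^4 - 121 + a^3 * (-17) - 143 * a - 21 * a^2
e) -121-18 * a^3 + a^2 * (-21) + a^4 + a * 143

Adding the polynomials and combining like terms:
(-13*a^2 + 142*a - 10*a^3 - 120 + a^4) + (-8*a^2 + a^3*(-7) - 1 + a)
= -17*a^3 + a^2*(-21) + a^4-121 + a*143
a) -17*a^3 + a^2*(-21) + a^4-121 + a*143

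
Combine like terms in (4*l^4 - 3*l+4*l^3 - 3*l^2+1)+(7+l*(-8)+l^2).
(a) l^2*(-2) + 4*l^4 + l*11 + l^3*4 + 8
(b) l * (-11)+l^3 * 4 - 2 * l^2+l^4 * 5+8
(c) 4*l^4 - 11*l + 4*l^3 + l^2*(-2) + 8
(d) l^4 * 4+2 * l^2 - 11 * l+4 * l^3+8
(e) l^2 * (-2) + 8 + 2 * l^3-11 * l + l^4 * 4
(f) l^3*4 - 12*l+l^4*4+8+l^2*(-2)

Adding the polynomials and combining like terms:
(4*l^4 - 3*l + 4*l^3 - 3*l^2 + 1) + (7 + l*(-8) + l^2)
= 4*l^4 - 11*l + 4*l^3 + l^2*(-2) + 8
c) 4*l^4 - 11*l + 4*l^3 + l^2*(-2) + 8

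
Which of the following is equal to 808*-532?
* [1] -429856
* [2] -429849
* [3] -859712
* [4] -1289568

808 * -532 = -429856
1) -429856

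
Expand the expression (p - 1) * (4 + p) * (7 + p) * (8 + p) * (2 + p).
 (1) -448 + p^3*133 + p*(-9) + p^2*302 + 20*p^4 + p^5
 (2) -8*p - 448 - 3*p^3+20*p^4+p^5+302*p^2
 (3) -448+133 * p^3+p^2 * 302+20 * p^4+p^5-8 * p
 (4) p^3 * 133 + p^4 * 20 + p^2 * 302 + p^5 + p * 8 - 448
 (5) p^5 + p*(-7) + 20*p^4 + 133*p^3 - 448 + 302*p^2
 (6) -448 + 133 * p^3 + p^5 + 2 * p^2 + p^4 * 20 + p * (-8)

Expanding (p - 1) * (4 + p) * (7 + p) * (8 + p) * (2 + p):
= -448+133 * p^3+p^2 * 302+20 * p^4+p^5-8 * p
3) -448+133 * p^3+p^2 * 302+20 * p^4+p^5-8 * p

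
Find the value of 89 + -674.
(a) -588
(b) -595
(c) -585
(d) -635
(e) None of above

89 + -674 = -585
c) -585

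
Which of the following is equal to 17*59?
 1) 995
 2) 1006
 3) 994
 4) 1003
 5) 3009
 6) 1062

17 * 59 = 1003
4) 1003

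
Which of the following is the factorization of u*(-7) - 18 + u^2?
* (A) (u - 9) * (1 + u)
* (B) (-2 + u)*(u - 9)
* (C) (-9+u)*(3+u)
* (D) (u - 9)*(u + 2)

We need to factor u*(-7) - 18 + u^2.
The factored form is (u - 9)*(u + 2).
D) (u - 9)*(u + 2)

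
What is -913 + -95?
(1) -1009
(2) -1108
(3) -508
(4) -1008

-913 + -95 = -1008
4) -1008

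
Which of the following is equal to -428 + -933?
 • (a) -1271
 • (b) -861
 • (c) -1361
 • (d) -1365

-428 + -933 = -1361
c) -1361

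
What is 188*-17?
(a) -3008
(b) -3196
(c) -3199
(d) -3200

188 * -17 = -3196
b) -3196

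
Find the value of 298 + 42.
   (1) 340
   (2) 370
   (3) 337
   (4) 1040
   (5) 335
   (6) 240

298 + 42 = 340
1) 340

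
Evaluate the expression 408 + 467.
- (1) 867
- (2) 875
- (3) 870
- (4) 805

408 + 467 = 875
2) 875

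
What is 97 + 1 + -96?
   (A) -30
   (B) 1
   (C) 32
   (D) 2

First: 97 + 1 = 98
Then: 98 + -96 = 2
D) 2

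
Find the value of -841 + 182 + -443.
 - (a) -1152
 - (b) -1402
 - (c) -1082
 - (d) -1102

First: -841 + 182 = -659
Then: -659 + -443 = -1102
d) -1102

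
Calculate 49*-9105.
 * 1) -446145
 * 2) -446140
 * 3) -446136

49 * -9105 = -446145
1) -446145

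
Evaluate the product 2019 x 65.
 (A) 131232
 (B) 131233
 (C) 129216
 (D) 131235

2019 * 65 = 131235
D) 131235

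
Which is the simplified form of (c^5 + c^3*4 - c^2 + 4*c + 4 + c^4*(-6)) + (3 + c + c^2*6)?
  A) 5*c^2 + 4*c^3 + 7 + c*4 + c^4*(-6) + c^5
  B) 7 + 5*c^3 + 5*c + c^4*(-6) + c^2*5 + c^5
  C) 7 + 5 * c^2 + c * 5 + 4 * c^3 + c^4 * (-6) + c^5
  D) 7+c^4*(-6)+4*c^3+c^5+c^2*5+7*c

Adding the polynomials and combining like terms:
(c^5 + c^3*4 - c^2 + 4*c + 4 + c^4*(-6)) + (3 + c + c^2*6)
= 7 + 5 * c^2 + c * 5 + 4 * c^3 + c^4 * (-6) + c^5
C) 7 + 5 * c^2 + c * 5 + 4 * c^3 + c^4 * (-6) + c^5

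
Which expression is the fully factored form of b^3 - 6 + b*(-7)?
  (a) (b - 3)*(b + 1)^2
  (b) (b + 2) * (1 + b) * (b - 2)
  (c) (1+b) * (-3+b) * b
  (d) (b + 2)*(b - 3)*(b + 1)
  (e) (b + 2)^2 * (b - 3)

We need to factor b^3 - 6 + b*(-7).
The factored form is (b + 2)*(b - 3)*(b + 1).
d) (b + 2)*(b - 3)*(b + 1)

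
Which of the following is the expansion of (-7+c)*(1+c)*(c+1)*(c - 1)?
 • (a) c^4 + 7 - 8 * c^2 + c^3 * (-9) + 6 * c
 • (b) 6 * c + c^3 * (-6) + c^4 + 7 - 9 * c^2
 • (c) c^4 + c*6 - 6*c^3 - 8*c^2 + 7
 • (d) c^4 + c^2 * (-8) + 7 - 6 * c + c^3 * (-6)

Expanding (-7+c)*(1+c)*(c+1)*(c - 1):
= c^4 + c*6 - 6*c^3 - 8*c^2 + 7
c) c^4 + c*6 - 6*c^3 - 8*c^2 + 7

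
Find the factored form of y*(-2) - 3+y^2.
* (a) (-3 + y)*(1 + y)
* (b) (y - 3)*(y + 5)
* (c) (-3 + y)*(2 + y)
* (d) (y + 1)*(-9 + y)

We need to factor y*(-2) - 3+y^2.
The factored form is (-3 + y)*(1 + y).
a) (-3 + y)*(1 + y)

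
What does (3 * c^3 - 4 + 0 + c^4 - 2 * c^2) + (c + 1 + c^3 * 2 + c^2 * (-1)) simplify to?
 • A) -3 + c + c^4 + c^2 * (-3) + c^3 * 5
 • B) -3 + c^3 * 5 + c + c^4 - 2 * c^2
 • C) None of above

Adding the polynomials and combining like terms:
(3*c^3 - 4 + 0 + c^4 - 2*c^2) + (c + 1 + c^3*2 + c^2*(-1))
= -3 + c + c^4 + c^2 * (-3) + c^3 * 5
A) -3 + c + c^4 + c^2 * (-3) + c^3 * 5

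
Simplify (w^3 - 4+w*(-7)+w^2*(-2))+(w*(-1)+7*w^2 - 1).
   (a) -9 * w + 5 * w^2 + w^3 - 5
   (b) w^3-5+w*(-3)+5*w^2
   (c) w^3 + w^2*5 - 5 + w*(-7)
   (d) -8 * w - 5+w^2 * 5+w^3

Adding the polynomials and combining like terms:
(w^3 - 4 + w*(-7) + w^2*(-2)) + (w*(-1) + 7*w^2 - 1)
= -8 * w - 5+w^2 * 5+w^3
d) -8 * w - 5+w^2 * 5+w^3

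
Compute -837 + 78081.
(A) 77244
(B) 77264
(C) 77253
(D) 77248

-837 + 78081 = 77244
A) 77244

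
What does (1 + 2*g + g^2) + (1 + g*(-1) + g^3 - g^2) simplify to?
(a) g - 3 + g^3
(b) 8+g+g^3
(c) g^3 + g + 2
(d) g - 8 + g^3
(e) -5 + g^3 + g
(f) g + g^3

Adding the polynomials and combining like terms:
(1 + 2*g + g^2) + (1 + g*(-1) + g^3 - g^2)
= g^3 + g + 2
c) g^3 + g + 2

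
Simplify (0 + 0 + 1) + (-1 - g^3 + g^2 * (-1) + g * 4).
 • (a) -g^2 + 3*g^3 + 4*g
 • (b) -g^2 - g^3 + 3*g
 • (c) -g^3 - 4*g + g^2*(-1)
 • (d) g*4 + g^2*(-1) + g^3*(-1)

Adding the polynomials and combining like terms:
(0 + 0 + 1) + (-1 - g^3 + g^2*(-1) + g*4)
= g*4 + g^2*(-1) + g^3*(-1)
d) g*4 + g^2*(-1) + g^3*(-1)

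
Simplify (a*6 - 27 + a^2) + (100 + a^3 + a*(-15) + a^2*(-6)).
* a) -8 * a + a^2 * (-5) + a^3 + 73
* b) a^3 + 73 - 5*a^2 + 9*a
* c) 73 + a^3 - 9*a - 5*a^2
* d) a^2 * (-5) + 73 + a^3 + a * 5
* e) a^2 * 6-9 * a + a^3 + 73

Adding the polynomials and combining like terms:
(a*6 - 27 + a^2) + (100 + a^3 + a*(-15) + a^2*(-6))
= 73 + a^3 - 9*a - 5*a^2
c) 73 + a^3 - 9*a - 5*a^2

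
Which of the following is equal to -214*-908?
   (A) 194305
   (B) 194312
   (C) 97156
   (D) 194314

-214 * -908 = 194312
B) 194312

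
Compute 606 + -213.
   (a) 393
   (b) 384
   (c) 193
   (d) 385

606 + -213 = 393
a) 393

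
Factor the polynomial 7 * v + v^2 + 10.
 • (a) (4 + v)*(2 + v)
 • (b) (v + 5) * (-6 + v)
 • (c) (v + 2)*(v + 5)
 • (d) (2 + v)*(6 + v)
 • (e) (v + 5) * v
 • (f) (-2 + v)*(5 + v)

We need to factor 7 * v + v^2 + 10.
The factored form is (v + 2)*(v + 5).
c) (v + 2)*(v + 5)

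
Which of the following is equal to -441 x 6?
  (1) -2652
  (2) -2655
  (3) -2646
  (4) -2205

-441 * 6 = -2646
3) -2646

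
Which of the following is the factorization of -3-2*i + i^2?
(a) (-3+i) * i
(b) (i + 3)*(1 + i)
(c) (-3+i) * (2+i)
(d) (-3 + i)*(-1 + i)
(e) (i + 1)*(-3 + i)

We need to factor -3-2*i + i^2.
The factored form is (i + 1)*(-3 + i).
e) (i + 1)*(-3 + i)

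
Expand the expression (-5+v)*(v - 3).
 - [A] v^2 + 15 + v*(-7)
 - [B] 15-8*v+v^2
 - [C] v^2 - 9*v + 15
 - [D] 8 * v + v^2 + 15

Expanding (-5+v)*(v - 3):
= 15-8*v+v^2
B) 15-8*v+v^2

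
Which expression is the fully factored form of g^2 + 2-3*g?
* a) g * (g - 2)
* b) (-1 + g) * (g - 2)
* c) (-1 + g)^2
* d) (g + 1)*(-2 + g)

We need to factor g^2 + 2-3*g.
The factored form is (-1 + g) * (g - 2).
b) (-1 + g) * (g - 2)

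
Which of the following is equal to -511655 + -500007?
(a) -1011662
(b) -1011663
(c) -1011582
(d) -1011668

-511655 + -500007 = -1011662
a) -1011662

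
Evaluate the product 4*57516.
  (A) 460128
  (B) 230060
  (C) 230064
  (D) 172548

4 * 57516 = 230064
C) 230064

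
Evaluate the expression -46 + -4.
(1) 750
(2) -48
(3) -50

-46 + -4 = -50
3) -50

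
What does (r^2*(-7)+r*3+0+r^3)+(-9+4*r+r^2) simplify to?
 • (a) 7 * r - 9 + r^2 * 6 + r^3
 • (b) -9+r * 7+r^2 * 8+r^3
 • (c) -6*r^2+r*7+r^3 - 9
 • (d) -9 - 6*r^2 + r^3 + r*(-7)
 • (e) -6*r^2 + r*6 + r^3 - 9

Adding the polynomials and combining like terms:
(r^2*(-7) + r*3 + 0 + r^3) + (-9 + 4*r + r^2)
= -6*r^2+r*7+r^3 - 9
c) -6*r^2+r*7+r^3 - 9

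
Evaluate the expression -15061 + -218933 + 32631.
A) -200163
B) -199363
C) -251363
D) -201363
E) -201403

First: -15061 + -218933 = -233994
Then: -233994 + 32631 = -201363
D) -201363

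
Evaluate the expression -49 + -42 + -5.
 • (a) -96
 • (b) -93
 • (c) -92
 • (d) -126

First: -49 + -42 = -91
Then: -91 + -5 = -96
a) -96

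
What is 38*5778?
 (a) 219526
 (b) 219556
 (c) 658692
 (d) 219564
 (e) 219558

38 * 5778 = 219564
d) 219564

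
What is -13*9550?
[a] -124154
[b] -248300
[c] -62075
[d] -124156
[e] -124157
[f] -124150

-13 * 9550 = -124150
f) -124150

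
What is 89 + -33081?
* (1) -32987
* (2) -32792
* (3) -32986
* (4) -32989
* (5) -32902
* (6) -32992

89 + -33081 = -32992
6) -32992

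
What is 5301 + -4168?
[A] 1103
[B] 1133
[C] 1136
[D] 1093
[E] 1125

5301 + -4168 = 1133
B) 1133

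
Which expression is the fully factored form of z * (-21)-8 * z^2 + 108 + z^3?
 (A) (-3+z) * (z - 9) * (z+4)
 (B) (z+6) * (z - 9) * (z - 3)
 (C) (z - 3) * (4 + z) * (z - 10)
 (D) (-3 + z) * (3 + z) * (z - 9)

We need to factor z * (-21)-8 * z^2 + 108 + z^3.
The factored form is (-3+z) * (z - 9) * (z+4).
A) (-3+z) * (z - 9) * (z+4)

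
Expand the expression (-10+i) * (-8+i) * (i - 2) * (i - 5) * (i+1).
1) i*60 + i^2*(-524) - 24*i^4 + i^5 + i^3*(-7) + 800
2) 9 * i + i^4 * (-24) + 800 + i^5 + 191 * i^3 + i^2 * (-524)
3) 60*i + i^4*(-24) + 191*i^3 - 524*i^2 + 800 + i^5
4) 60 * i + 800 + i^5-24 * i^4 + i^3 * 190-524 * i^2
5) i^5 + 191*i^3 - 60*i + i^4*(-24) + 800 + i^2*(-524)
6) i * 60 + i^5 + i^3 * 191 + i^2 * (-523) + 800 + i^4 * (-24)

Expanding (-10+i) * (-8+i) * (i - 2) * (i - 5) * (i+1):
= 60*i + i^4*(-24) + 191*i^3 - 524*i^2 + 800 + i^5
3) 60*i + i^4*(-24) + 191*i^3 - 524*i^2 + 800 + i^5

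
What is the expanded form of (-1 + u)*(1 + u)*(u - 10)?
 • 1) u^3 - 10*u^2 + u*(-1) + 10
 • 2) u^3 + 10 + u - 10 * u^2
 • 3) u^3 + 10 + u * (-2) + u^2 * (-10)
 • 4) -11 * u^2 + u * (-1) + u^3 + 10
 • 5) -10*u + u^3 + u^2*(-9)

Expanding (-1 + u)*(1 + u)*(u - 10):
= u^3 - 10*u^2 + u*(-1) + 10
1) u^3 - 10*u^2 + u*(-1) + 10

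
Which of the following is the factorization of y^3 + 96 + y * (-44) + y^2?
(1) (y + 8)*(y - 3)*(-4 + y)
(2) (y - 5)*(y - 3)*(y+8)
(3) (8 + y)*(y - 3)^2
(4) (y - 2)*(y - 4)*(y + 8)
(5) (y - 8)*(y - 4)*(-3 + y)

We need to factor y^3 + 96 + y * (-44) + y^2.
The factored form is (y + 8)*(y - 3)*(-4 + y).
1) (y + 8)*(y - 3)*(-4 + y)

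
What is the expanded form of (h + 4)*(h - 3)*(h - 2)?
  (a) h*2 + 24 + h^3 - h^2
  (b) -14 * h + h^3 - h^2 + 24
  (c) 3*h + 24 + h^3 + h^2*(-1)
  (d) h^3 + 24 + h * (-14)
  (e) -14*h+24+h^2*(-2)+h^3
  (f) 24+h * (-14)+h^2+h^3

Expanding (h + 4)*(h - 3)*(h - 2):
= -14 * h + h^3 - h^2 + 24
b) -14 * h + h^3 - h^2 + 24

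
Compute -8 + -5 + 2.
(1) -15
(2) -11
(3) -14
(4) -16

First: -8 + -5 = -13
Then: -13 + 2 = -11
2) -11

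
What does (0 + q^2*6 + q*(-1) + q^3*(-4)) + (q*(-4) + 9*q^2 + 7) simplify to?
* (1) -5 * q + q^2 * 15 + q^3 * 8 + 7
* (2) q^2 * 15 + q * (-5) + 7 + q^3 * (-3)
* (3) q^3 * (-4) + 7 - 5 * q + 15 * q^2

Adding the polynomials and combining like terms:
(0 + q^2*6 + q*(-1) + q^3*(-4)) + (q*(-4) + 9*q^2 + 7)
= q^3 * (-4) + 7 - 5 * q + 15 * q^2
3) q^3 * (-4) + 7 - 5 * q + 15 * q^2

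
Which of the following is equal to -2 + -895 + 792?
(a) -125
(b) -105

First: -2 + -895 = -897
Then: -897 + 792 = -105
b) -105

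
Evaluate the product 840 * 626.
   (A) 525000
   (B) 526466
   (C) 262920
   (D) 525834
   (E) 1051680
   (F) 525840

840 * 626 = 525840
F) 525840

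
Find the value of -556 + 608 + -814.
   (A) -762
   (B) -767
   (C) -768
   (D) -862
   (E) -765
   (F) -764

First: -556 + 608 = 52
Then: 52 + -814 = -762
A) -762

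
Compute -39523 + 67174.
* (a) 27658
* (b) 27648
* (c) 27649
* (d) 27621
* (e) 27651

-39523 + 67174 = 27651
e) 27651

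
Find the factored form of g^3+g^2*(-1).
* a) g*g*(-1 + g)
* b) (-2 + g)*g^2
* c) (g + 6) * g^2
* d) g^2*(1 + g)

We need to factor g^3+g^2*(-1).
The factored form is g*g*(-1 + g).
a) g*g*(-1 + g)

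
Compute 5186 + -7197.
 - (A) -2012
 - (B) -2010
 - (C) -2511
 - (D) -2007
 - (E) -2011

5186 + -7197 = -2011
E) -2011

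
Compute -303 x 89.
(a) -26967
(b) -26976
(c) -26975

-303 * 89 = -26967
a) -26967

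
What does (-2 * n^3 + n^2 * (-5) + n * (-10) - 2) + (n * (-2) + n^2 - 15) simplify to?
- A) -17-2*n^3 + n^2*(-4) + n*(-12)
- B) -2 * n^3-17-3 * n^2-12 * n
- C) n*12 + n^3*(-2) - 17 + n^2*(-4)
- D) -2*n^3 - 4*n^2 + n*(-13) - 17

Adding the polynomials and combining like terms:
(-2*n^3 + n^2*(-5) + n*(-10) - 2) + (n*(-2) + n^2 - 15)
= -17-2*n^3 + n^2*(-4) + n*(-12)
A) -17-2*n^3 + n^2*(-4) + n*(-12)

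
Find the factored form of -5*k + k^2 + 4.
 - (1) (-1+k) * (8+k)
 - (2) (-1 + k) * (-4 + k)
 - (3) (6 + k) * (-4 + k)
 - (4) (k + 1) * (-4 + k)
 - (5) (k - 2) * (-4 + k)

We need to factor -5*k + k^2 + 4.
The factored form is (-1 + k) * (-4 + k).
2) (-1 + k) * (-4 + k)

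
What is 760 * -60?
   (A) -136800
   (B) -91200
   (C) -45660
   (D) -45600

760 * -60 = -45600
D) -45600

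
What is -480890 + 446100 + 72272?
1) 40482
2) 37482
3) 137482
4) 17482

First: -480890 + 446100 = -34790
Then: -34790 + 72272 = 37482
2) 37482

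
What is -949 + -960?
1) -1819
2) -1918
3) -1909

-949 + -960 = -1909
3) -1909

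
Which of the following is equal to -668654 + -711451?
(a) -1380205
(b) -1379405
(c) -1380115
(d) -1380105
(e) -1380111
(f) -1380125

-668654 + -711451 = -1380105
d) -1380105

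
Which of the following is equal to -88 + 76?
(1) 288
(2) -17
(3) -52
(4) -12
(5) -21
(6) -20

-88 + 76 = -12
4) -12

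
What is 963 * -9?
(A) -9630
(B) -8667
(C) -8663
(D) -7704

963 * -9 = -8667
B) -8667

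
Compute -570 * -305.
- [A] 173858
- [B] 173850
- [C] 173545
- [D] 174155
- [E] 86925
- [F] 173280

-570 * -305 = 173850
B) 173850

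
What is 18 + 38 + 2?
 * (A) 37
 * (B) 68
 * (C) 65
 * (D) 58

First: 18 + 38 = 56
Then: 56 + 2 = 58
D) 58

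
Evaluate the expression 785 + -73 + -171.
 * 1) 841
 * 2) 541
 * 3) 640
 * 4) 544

First: 785 + -73 = 712
Then: 712 + -171 = 541
2) 541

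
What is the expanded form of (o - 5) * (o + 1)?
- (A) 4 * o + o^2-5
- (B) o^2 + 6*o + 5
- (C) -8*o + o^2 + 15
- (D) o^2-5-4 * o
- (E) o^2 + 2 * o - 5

Expanding (o - 5) * (o + 1):
= o^2-5-4 * o
D) o^2-5-4 * o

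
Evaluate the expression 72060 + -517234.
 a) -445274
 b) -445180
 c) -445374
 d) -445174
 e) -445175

72060 + -517234 = -445174
d) -445174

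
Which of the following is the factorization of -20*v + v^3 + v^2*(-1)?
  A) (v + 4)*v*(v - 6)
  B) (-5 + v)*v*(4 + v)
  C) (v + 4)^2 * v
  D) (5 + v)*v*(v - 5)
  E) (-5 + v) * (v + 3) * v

We need to factor -20*v + v^3 + v^2*(-1).
The factored form is (-5 + v)*v*(4 + v).
B) (-5 + v)*v*(4 + v)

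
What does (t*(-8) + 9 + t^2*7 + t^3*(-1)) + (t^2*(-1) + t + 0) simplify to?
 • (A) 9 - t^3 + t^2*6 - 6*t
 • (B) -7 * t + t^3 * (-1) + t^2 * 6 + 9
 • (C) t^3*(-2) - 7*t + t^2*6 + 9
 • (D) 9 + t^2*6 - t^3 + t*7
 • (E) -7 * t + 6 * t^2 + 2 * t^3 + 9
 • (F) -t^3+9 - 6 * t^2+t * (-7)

Adding the polynomials and combining like terms:
(t*(-8) + 9 + t^2*7 + t^3*(-1)) + (t^2*(-1) + t + 0)
= -7 * t + t^3 * (-1) + t^2 * 6 + 9
B) -7 * t + t^3 * (-1) + t^2 * 6 + 9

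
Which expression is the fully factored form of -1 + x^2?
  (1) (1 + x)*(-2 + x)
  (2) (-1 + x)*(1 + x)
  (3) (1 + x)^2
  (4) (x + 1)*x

We need to factor -1 + x^2.
The factored form is (-1 + x)*(1 + x).
2) (-1 + x)*(1 + x)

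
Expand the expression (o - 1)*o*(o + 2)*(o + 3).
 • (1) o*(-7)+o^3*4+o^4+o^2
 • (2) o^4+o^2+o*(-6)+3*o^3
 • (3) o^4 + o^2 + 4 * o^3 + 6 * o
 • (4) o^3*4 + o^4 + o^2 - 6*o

Expanding (o - 1)*o*(o + 2)*(o + 3):
= o^3*4 + o^4 + o^2 - 6*o
4) o^3*4 + o^4 + o^2 - 6*o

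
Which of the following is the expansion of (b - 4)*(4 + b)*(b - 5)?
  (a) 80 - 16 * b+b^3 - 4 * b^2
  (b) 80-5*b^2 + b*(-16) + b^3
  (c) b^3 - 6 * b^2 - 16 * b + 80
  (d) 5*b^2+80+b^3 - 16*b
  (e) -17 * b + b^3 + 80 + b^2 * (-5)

Expanding (b - 4)*(4 + b)*(b - 5):
= 80-5*b^2 + b*(-16) + b^3
b) 80-5*b^2 + b*(-16) + b^3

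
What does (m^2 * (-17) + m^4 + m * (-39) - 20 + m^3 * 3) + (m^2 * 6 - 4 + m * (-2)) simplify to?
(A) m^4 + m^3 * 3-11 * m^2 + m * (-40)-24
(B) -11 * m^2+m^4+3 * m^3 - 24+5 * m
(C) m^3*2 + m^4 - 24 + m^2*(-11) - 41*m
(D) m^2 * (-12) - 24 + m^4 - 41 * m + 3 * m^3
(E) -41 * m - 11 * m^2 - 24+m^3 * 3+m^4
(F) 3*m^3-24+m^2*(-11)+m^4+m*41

Adding the polynomials and combining like terms:
(m^2*(-17) + m^4 + m*(-39) - 20 + m^3*3) + (m^2*6 - 4 + m*(-2))
= -41 * m - 11 * m^2 - 24+m^3 * 3+m^4
E) -41 * m - 11 * m^2 - 24+m^3 * 3+m^4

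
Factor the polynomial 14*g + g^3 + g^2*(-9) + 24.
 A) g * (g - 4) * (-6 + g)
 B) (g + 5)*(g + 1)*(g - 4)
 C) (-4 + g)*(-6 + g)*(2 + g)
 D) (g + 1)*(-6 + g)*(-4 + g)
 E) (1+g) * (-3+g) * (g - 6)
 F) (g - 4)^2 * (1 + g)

We need to factor 14*g + g^3 + g^2*(-9) + 24.
The factored form is (g + 1)*(-6 + g)*(-4 + g).
D) (g + 1)*(-6 + g)*(-4 + g)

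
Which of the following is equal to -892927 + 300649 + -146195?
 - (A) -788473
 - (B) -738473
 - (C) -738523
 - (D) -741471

First: -892927 + 300649 = -592278
Then: -592278 + -146195 = -738473
B) -738473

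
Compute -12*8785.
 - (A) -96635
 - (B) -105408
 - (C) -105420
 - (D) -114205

-12 * 8785 = -105420
C) -105420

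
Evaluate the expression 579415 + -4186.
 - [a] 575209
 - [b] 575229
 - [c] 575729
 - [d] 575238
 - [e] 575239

579415 + -4186 = 575229
b) 575229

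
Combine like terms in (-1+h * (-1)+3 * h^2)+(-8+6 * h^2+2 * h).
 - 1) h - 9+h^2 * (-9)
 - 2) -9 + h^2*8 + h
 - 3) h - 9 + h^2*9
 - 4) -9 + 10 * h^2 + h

Adding the polynomials and combining like terms:
(-1 + h*(-1) + 3*h^2) + (-8 + 6*h^2 + 2*h)
= h - 9 + h^2*9
3) h - 9 + h^2*9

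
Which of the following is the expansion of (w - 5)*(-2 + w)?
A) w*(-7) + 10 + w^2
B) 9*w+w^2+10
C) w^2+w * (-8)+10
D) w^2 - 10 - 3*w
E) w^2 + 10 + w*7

Expanding (w - 5)*(-2 + w):
= w*(-7) + 10 + w^2
A) w*(-7) + 10 + w^2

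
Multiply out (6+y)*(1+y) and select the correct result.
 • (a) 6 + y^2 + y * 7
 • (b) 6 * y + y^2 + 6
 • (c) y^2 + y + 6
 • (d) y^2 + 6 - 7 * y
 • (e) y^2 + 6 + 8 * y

Expanding (6+y)*(1+y):
= 6 + y^2 + y * 7
a) 6 + y^2 + y * 7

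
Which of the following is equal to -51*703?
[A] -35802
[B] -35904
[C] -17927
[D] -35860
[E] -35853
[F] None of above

-51 * 703 = -35853
E) -35853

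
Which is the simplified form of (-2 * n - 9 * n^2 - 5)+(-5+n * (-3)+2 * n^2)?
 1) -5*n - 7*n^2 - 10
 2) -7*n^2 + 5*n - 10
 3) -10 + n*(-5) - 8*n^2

Adding the polynomials and combining like terms:
(-2*n - 9*n^2 - 5) + (-5 + n*(-3) + 2*n^2)
= -5*n - 7*n^2 - 10
1) -5*n - 7*n^2 - 10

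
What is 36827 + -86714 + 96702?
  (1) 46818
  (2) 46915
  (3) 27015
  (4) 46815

First: 36827 + -86714 = -49887
Then: -49887 + 96702 = 46815
4) 46815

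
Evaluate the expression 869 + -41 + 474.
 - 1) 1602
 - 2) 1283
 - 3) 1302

First: 869 + -41 = 828
Then: 828 + 474 = 1302
3) 1302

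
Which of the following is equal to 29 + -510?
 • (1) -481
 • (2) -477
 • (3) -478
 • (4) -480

29 + -510 = -481
1) -481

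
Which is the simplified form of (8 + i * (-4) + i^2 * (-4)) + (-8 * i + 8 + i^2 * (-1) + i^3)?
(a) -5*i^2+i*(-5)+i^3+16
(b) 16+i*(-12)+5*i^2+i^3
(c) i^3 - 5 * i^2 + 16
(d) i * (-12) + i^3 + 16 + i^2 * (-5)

Adding the polynomials and combining like terms:
(8 + i*(-4) + i^2*(-4)) + (-8*i + 8 + i^2*(-1) + i^3)
= i * (-12) + i^3 + 16 + i^2 * (-5)
d) i * (-12) + i^3 + 16 + i^2 * (-5)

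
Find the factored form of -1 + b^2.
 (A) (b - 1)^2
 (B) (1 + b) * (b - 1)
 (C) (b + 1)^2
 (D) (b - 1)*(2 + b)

We need to factor -1 + b^2.
The factored form is (1 + b) * (b - 1).
B) (1 + b) * (b - 1)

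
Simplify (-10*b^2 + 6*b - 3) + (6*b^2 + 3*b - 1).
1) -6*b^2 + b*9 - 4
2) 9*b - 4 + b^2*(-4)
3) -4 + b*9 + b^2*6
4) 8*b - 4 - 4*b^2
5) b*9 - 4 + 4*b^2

Adding the polynomials and combining like terms:
(-10*b^2 + 6*b - 3) + (6*b^2 + 3*b - 1)
= 9*b - 4 + b^2*(-4)
2) 9*b - 4 + b^2*(-4)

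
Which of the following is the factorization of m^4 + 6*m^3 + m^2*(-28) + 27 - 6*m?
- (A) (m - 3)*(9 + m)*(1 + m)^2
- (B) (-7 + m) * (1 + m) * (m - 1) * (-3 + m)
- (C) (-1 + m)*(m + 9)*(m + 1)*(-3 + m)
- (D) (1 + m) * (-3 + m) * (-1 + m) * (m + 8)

We need to factor m^4 + 6*m^3 + m^2*(-28) + 27 - 6*m.
The factored form is (-1 + m)*(m + 9)*(m + 1)*(-3 + m).
C) (-1 + m)*(m + 9)*(m + 1)*(-3 + m)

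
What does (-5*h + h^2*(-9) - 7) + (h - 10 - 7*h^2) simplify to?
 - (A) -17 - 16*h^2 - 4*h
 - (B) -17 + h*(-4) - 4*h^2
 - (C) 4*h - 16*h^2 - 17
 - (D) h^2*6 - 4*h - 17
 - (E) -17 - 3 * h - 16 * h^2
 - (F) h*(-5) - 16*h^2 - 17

Adding the polynomials and combining like terms:
(-5*h + h^2*(-9) - 7) + (h - 10 - 7*h^2)
= -17 - 16*h^2 - 4*h
A) -17 - 16*h^2 - 4*h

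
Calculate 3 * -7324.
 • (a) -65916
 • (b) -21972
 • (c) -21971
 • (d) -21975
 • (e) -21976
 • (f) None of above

3 * -7324 = -21972
b) -21972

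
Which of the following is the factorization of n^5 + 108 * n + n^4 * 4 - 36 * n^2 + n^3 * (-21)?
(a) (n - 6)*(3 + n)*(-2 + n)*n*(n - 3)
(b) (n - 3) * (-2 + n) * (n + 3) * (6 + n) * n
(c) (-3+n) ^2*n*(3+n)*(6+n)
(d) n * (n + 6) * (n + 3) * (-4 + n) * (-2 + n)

We need to factor n^5 + 108 * n + n^4 * 4 - 36 * n^2 + n^3 * (-21).
The factored form is (n - 3) * (-2 + n) * (n + 3) * (6 + n) * n.
b) (n - 3) * (-2 + n) * (n + 3) * (6 + n) * n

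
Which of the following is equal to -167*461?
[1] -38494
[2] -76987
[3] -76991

-167 * 461 = -76987
2) -76987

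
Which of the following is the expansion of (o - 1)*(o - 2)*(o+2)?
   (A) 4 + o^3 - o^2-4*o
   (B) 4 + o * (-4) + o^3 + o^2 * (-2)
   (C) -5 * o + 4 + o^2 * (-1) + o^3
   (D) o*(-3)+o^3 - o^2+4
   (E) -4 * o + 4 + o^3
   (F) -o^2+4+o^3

Expanding (o - 1)*(o - 2)*(o+2):
= 4 + o^3 - o^2-4*o
A) 4 + o^3 - o^2-4*o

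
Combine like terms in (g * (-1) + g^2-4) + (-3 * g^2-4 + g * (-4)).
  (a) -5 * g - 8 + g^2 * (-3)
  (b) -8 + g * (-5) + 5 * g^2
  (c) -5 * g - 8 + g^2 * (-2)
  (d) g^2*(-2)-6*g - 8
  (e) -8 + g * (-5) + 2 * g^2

Adding the polynomials and combining like terms:
(g*(-1) + g^2 - 4) + (-3*g^2 - 4 + g*(-4))
= -5 * g - 8 + g^2 * (-2)
c) -5 * g - 8 + g^2 * (-2)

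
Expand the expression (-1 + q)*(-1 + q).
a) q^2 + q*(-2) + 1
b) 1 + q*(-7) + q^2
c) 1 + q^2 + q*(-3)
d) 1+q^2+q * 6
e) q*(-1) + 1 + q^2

Expanding (-1 + q)*(-1 + q):
= q^2 + q*(-2) + 1
a) q^2 + q*(-2) + 1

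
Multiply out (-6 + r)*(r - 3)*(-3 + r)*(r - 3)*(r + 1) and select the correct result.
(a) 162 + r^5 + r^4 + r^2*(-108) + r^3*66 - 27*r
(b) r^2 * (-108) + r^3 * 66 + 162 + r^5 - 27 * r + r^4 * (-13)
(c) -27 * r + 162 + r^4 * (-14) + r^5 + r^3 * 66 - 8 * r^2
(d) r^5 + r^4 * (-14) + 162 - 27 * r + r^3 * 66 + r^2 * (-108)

Expanding (-6 + r)*(r - 3)*(-3 + r)*(r - 3)*(r + 1):
= r^5 + r^4 * (-14) + 162 - 27 * r + r^3 * 66 + r^2 * (-108)
d) r^5 + r^4 * (-14) + 162 - 27 * r + r^3 * 66 + r^2 * (-108)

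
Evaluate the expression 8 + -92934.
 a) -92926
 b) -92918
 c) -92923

8 + -92934 = -92926
a) -92926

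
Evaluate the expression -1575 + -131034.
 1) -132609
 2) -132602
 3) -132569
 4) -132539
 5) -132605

-1575 + -131034 = -132609
1) -132609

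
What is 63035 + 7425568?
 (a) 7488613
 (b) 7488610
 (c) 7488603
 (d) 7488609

63035 + 7425568 = 7488603
c) 7488603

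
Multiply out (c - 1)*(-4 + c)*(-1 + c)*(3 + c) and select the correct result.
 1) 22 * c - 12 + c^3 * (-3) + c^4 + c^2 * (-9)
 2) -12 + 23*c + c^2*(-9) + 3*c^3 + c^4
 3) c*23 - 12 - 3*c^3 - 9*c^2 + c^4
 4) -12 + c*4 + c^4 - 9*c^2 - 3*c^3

Expanding (c - 1)*(-4 + c)*(-1 + c)*(3 + c):
= c*23 - 12 - 3*c^3 - 9*c^2 + c^4
3) c*23 - 12 - 3*c^3 - 9*c^2 + c^4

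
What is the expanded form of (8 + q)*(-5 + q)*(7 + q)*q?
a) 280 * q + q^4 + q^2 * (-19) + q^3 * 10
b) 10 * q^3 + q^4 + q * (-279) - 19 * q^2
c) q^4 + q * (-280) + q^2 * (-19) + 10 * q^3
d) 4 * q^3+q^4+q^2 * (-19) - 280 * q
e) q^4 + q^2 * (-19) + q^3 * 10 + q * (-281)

Expanding (8 + q)*(-5 + q)*(7 + q)*q:
= q^4 + q * (-280) + q^2 * (-19) + 10 * q^3
c) q^4 + q * (-280) + q^2 * (-19) + 10 * q^3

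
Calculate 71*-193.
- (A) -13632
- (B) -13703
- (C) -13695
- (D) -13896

71 * -193 = -13703
B) -13703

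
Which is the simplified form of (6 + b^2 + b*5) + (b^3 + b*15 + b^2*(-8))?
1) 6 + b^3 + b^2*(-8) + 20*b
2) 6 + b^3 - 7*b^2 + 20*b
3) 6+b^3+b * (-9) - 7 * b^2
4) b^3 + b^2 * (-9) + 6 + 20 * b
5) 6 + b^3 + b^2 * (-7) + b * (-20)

Adding the polynomials and combining like terms:
(6 + b^2 + b*5) + (b^3 + b*15 + b^2*(-8))
= 6 + b^3 - 7*b^2 + 20*b
2) 6 + b^3 - 7*b^2 + 20*b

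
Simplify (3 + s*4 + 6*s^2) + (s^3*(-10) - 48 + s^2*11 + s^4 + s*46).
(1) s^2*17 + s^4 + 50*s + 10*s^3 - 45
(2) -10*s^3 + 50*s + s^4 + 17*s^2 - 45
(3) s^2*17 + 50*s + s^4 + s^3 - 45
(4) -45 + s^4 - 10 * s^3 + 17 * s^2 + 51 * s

Adding the polynomials and combining like terms:
(3 + s*4 + 6*s^2) + (s^3*(-10) - 48 + s^2*11 + s^4 + s*46)
= -10*s^3 + 50*s + s^4 + 17*s^2 - 45
2) -10*s^3 + 50*s + s^4 + 17*s^2 - 45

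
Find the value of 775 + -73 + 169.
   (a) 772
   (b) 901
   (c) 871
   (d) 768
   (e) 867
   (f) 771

First: 775 + -73 = 702
Then: 702 + 169 = 871
c) 871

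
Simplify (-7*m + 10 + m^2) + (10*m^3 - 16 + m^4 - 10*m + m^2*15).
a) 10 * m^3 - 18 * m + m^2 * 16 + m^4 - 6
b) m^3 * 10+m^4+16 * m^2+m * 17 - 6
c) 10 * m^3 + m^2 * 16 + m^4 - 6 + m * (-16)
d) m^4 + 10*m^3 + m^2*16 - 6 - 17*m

Adding the polynomials and combining like terms:
(-7*m + 10 + m^2) + (10*m^3 - 16 + m^4 - 10*m + m^2*15)
= m^4 + 10*m^3 + m^2*16 - 6 - 17*m
d) m^4 + 10*m^3 + m^2*16 - 6 - 17*m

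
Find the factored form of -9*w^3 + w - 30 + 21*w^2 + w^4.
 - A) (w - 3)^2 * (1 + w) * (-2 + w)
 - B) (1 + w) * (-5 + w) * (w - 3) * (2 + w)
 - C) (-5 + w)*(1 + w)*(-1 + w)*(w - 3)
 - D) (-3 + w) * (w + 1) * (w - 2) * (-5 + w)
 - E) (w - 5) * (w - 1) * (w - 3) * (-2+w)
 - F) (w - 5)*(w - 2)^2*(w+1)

We need to factor -9*w^3 + w - 30 + 21*w^2 + w^4.
The factored form is (-3 + w) * (w + 1) * (w - 2) * (-5 + w).
D) (-3 + w) * (w + 1) * (w - 2) * (-5 + w)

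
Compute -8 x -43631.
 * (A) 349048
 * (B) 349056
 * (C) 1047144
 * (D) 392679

-8 * -43631 = 349048
A) 349048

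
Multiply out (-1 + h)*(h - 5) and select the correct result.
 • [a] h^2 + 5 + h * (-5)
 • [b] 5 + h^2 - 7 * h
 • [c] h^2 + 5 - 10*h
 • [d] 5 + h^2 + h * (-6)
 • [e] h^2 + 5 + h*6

Expanding (-1 + h)*(h - 5):
= 5 + h^2 + h * (-6)
d) 5 + h^2 + h * (-6)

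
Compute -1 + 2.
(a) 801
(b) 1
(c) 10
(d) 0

-1 + 2 = 1
b) 1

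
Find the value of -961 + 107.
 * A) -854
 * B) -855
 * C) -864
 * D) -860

-961 + 107 = -854
A) -854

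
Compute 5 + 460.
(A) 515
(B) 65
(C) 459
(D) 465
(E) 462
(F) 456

5 + 460 = 465
D) 465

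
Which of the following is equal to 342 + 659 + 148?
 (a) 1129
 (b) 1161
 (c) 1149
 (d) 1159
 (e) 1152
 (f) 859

First: 342 + 659 = 1001
Then: 1001 + 148 = 1149
c) 1149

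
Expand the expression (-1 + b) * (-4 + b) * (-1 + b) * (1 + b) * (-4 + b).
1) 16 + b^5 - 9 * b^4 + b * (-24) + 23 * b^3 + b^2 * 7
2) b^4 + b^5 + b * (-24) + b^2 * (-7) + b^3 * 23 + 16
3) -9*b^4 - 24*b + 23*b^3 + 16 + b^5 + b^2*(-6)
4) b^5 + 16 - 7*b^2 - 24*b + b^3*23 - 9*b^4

Expanding (-1 + b) * (-4 + b) * (-1 + b) * (1 + b) * (-4 + b):
= b^5 + 16 - 7*b^2 - 24*b + b^3*23 - 9*b^4
4) b^5 + 16 - 7*b^2 - 24*b + b^3*23 - 9*b^4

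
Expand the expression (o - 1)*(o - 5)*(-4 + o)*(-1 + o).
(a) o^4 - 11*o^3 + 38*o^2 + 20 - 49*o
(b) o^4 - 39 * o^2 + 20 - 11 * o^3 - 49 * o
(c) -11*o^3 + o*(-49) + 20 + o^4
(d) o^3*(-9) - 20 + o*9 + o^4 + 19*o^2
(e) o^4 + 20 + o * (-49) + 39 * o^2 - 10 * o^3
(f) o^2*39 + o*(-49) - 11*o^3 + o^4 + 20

Expanding (o - 1)*(o - 5)*(-4 + o)*(-1 + o):
= o^2*39 + o*(-49) - 11*o^3 + o^4 + 20
f) o^2*39 + o*(-49) - 11*o^3 + o^4 + 20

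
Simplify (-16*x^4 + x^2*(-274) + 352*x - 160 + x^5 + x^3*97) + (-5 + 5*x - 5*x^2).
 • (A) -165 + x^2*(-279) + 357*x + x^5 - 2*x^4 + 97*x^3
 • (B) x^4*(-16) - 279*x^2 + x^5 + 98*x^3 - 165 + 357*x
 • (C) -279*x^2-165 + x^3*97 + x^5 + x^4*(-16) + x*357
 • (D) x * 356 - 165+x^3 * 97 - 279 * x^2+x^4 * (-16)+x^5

Adding the polynomials and combining like terms:
(-16*x^4 + x^2*(-274) + 352*x - 160 + x^5 + x^3*97) + (-5 + 5*x - 5*x^2)
= -279*x^2-165 + x^3*97 + x^5 + x^4*(-16) + x*357
C) -279*x^2-165 + x^3*97 + x^5 + x^4*(-16) + x*357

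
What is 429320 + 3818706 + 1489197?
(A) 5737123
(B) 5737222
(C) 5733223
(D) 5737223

First: 429320 + 3818706 = 4248026
Then: 4248026 + 1489197 = 5737223
D) 5737223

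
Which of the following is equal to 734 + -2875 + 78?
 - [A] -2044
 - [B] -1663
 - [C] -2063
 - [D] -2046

First: 734 + -2875 = -2141
Then: -2141 + 78 = -2063
C) -2063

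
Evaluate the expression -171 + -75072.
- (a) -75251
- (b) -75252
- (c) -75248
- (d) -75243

-171 + -75072 = -75243
d) -75243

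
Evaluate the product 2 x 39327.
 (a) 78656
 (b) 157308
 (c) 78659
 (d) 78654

2 * 39327 = 78654
d) 78654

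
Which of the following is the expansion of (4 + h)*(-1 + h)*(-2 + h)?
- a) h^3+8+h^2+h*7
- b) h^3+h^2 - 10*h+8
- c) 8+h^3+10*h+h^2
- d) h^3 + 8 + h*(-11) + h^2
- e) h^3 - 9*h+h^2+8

Expanding (4 + h)*(-1 + h)*(-2 + h):
= h^3+h^2 - 10*h+8
b) h^3+h^2 - 10*h+8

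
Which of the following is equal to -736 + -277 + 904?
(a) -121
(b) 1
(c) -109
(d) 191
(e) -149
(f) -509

First: -736 + -277 = -1013
Then: -1013 + 904 = -109
c) -109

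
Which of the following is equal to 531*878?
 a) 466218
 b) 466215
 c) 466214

531 * 878 = 466218
a) 466218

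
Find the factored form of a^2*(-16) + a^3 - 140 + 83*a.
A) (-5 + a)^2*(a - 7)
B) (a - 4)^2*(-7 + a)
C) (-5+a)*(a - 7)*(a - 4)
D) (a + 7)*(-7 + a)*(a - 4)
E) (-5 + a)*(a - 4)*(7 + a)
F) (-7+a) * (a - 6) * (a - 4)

We need to factor a^2*(-16) + a^3 - 140 + 83*a.
The factored form is (-5+a)*(a - 7)*(a - 4).
C) (-5+a)*(a - 7)*(a - 4)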